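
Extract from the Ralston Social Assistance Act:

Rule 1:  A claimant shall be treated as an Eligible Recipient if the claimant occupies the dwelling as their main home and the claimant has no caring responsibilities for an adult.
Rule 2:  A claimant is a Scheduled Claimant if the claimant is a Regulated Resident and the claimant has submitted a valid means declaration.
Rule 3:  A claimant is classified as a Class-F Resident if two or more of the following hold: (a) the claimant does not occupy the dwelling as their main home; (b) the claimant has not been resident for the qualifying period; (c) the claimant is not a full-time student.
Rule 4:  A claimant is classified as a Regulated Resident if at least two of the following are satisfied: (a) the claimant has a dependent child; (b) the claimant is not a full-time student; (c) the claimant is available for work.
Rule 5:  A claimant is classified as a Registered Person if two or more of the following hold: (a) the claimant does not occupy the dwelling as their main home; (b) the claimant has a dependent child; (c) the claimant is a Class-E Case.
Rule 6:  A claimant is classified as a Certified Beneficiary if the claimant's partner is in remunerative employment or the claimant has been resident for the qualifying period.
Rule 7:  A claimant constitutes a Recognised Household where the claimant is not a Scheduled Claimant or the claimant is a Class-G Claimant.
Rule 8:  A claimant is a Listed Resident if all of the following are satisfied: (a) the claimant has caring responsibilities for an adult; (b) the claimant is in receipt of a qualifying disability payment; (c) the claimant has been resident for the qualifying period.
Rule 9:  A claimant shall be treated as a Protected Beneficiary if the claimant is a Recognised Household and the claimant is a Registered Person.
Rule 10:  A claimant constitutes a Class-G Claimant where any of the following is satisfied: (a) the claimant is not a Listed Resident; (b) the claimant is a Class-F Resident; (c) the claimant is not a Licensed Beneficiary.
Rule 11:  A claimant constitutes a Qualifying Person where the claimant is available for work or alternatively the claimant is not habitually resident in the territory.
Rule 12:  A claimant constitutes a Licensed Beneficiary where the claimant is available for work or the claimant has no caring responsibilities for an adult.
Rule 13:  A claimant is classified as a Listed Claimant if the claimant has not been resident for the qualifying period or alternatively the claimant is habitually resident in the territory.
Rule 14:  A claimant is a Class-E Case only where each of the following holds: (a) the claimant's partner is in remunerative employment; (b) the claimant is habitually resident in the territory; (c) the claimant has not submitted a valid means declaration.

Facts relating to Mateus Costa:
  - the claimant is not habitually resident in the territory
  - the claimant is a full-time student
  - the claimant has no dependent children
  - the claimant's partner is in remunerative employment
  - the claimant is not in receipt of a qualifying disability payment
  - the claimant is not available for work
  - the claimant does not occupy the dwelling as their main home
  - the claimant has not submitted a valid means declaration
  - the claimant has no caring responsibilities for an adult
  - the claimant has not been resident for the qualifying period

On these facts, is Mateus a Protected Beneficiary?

rule 4 — Regulated Resident: the claimant has a dependent child? no; the claimant is not a full-time student? no; the claimant is available for work? no — 0 of 3 hold (need ≥2) → not satisfied.
rule 2 — Scheduled Claimant: [Regulated Resident (rule 4)? no] AND [the claimant has submitted a valid means declaration? no] → not satisfied.
rule 8 — Listed Resident: [the claimant has caring responsibilities for an adult? no] AND [the claimant is in receipt of a qualifying disability payment? no] AND [the claimant has been resident for the qualifying period? no] → not satisfied.
rule 3 — Class-F Resident: the claimant does not occupy the dwelling as their main home? yes; the claimant has not been resident for the qualifying period? yes; the claimant is not a full-time student? no — 2 of 3 hold (need ≥2) → satisfied.
rule 12 — Licensed Beneficiary: [the claimant is available for work? no] OR [the claimant has no caring responsibilities for an adult? yes] → satisfied.
rule 10 — Class-G Claimant: [not a Listed Resident (rule 8)? yes] OR [Class-F Resident (rule 3)? yes] OR [not a Licensed Beneficiary (rule 12)? no] → satisfied.
rule 7 — Recognised Household: [not a Scheduled Claimant (rule 2)? yes] OR [Class-G Claimant (rule 10)? yes] → satisfied.
rule 14 — Class-E Case: [the claimant's partner is in remunerative employment? yes] AND [the claimant is habitually resident in the territory? no] AND [the claimant has not submitted a valid means declaration? yes] → not satisfied.
rule 5 — Registered Person: the claimant does not occupy the dwelling as their main home? yes; the claimant has a dependent child? no; Class-E Case (rule 14)? no — 1 of 3 hold (need ≥2) → not satisfied.
rule 9 — Protected Beneficiary: [Recognised Household (rule 7)? yes] AND [Registered Person (rule 5)? no] → not satisfied.

No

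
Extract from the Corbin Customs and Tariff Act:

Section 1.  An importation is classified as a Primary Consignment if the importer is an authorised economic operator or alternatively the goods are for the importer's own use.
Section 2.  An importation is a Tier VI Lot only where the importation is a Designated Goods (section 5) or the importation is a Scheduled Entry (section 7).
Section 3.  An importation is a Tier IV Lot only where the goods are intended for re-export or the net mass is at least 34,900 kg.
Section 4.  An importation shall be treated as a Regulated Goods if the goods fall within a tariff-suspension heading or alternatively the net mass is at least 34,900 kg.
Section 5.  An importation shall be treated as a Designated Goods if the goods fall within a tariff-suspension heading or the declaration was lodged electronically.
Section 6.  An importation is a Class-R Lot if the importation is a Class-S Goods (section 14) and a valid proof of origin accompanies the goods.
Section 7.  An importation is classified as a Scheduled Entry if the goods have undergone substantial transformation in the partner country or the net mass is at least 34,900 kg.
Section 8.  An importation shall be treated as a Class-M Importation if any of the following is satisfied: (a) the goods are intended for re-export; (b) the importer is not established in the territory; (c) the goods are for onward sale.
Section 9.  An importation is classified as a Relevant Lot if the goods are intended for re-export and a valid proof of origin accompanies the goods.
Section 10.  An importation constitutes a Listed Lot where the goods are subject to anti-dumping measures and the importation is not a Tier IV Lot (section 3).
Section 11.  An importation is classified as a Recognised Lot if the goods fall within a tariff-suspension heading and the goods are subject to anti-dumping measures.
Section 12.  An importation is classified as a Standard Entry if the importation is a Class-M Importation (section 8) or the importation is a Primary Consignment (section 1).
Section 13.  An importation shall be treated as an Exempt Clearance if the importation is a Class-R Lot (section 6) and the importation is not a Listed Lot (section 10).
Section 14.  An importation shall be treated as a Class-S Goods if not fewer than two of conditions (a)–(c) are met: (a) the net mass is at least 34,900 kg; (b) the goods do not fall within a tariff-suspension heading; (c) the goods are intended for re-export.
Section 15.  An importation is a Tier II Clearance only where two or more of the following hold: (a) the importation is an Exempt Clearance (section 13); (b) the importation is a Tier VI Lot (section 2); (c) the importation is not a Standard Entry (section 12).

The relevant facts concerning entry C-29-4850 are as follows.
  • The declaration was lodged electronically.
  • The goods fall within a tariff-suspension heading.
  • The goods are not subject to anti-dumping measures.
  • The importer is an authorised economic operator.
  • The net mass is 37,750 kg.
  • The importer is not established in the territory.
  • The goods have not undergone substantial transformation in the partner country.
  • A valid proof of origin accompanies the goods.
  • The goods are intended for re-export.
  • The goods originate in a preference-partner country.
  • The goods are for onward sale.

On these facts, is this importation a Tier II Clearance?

Yes

section 14 — Class-S Goods: net mass: 37,750 kg ≥ 34,900 kg? yes; the goods do not fall within a tariff-suspension heading? no; the goods are intended for re-export? yes — 2 of 3 hold (need ≥2) → satisfied.
section 6 — Class-R Lot: [Class-S Goods (section 14)? yes] AND [a valid proof of origin accompanies the goods? yes] → satisfied.
section 3 — Tier IV Lot: [the goods are intended for re-export? yes] OR [net mass: 37,750 kg ≥ 34,900 kg? yes] → satisfied.
section 10 — Listed Lot: [the goods are subject to anti-dumping measures? no] AND [not a Tier IV Lot (section 3)? no] → not satisfied.
section 13 — Exempt Clearance: [Class-R Lot (section 6)? yes] AND [not a Listed Lot (section 10)? yes] → satisfied.
section 5 — Designated Goods: [the goods fall within a tariff-suspension heading? yes] OR [the declaration was lodged electronically? yes] → satisfied.
section 7 — Scheduled Entry: [the goods have undergone substantial transformation in the partner country? no] OR [net mass: 37,750 kg ≥ 34,900 kg? yes] → satisfied.
section 2 — Tier VI Lot: [Designated Goods (section 5)? yes] OR [Scheduled Entry (section 7)? yes] → satisfied.
section 8 — Class-M Importation: [the goods are intended for re-export? yes] OR [the importer is not established in the territory? yes] OR [the goods are for onward sale? yes] → satisfied.
section 1 — Primary Consignment: [the importer is an authorised economic operator? yes] OR [the goods are for the importer's own use? no] → satisfied.
section 12 — Standard Entry: [Class-M Importation (section 8)? yes] OR [Primary Consignment (section 1)? yes] → satisfied.
section 15 — Tier II Clearance: Exempt Clearance (section 13)? yes; Tier VI Lot (section 2)? yes; not a Standard Entry (section 12)? no — 2 of 3 hold (need ≥2) → satisfied.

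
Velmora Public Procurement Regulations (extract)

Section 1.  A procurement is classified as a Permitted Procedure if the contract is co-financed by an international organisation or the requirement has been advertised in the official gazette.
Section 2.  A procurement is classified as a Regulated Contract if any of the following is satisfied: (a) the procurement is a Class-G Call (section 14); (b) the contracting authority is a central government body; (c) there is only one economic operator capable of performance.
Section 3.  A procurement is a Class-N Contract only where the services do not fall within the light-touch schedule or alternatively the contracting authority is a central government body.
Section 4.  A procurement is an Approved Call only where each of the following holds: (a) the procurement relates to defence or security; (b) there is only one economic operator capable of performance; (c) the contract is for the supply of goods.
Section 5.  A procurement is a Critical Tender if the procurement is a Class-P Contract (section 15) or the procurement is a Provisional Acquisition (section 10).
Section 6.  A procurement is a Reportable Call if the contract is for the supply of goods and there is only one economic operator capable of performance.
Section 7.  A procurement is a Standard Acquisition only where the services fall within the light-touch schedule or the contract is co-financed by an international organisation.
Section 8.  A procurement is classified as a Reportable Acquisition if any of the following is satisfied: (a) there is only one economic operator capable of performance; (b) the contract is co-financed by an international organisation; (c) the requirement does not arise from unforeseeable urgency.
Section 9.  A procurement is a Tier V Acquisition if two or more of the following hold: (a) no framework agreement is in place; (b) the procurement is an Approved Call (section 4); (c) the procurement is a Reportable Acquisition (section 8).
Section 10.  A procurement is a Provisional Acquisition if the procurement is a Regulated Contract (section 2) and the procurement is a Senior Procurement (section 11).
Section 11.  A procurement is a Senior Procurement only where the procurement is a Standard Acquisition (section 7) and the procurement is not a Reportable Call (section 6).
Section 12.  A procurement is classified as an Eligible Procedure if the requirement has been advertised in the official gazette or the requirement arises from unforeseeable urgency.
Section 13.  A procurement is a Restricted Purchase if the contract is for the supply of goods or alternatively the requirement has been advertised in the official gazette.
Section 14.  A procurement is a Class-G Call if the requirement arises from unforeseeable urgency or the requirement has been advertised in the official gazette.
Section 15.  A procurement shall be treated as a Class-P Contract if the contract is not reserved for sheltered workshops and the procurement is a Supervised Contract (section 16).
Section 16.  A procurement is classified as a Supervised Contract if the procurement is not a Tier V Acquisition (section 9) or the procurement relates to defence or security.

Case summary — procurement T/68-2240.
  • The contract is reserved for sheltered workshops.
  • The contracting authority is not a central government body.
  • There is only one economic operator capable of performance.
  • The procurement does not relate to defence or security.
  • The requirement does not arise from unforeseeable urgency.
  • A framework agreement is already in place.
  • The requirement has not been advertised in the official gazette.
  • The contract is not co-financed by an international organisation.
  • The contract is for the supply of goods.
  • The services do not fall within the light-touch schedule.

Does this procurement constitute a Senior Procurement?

section 7 — Standard Acquisition: [the services fall within the light-touch schedule? no] OR [the contract is co-financed by an international organisation? no] → not satisfied.
section 6 — Reportable Call: [the contract is for the supply of goods? yes] AND [there is only one economic operator capable of performance? yes] → satisfied.
section 11 — Senior Procurement: [Standard Acquisition (section 7)? no] AND [not a Reportable Call (section 6)? no] → not satisfied.

No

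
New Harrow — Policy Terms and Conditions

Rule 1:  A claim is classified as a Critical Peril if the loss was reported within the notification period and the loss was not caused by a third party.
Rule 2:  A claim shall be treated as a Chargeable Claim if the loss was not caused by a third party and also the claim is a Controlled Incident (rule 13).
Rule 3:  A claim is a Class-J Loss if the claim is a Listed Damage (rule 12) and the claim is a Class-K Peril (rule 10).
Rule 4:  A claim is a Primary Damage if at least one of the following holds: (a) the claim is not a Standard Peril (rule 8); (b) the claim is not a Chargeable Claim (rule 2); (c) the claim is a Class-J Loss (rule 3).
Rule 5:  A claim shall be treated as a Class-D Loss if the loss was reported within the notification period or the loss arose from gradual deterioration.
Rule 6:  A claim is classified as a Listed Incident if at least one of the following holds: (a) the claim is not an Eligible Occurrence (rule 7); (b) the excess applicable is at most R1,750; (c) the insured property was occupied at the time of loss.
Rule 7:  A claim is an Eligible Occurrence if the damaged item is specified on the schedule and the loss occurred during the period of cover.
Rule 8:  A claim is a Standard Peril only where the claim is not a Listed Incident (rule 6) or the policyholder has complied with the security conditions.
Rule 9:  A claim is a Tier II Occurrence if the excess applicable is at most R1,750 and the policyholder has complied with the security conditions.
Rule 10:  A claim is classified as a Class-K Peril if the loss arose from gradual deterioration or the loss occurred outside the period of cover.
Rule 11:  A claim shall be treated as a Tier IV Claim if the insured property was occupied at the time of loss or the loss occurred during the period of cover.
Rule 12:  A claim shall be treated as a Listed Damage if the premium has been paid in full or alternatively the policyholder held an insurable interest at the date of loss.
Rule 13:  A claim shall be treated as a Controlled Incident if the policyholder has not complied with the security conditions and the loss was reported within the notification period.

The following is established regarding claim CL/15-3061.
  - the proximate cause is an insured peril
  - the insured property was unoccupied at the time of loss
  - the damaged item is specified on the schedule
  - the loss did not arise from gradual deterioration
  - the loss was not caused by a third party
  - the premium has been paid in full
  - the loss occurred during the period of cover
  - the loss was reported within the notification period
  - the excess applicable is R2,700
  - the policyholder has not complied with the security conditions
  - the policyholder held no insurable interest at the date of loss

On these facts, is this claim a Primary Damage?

No

Under rule 7: the damaged item is specified on the schedule? yes; and the loss occurred during the period of cover? yes. So the claim is an Eligible Occurrence.
Under rule 6: not an Eligible Occurrence (rule 7)? no; or excess applicable: R2,700 ≤ R1,750? no; or the insured property was occupied at the time of loss? no. So the claim is not a Listed Incident.
Under rule 8: not a Listed Incident (rule 6)? yes; or the policyholder has complied with the security conditions? no. So the claim is a Standard Peril.
Under rule 13: the policyholder has not complied with the security conditions? yes; and the loss was reported within the notification period? yes. So the claim is a Controlled Incident.
Under rule 2: the loss was not caused by a third party? yes; and Controlled Incident (rule 13)? yes. So the claim is a Chargeable Claim.
Under rule 12: the premium has been paid in full? yes; or the policyholder held an insurable interest at the date of loss? no. So the claim is a Listed Damage.
Under rule 10: the loss arose from gradual deterioration? no; or the loss occurred outside the period of cover? no. So the claim is not a Class-K Peril.
Under rule 3: Listed Damage (rule 12)? yes; and Class-K Peril (rule 10)? no. So the claim is not a Class-J Loss.
Under rule 4: not a Standard Peril (rule 8)? no; or not a Chargeable Claim (rule 2)? no; or Class-J Loss (rule 3)? no. So the claim is not a Primary Damage.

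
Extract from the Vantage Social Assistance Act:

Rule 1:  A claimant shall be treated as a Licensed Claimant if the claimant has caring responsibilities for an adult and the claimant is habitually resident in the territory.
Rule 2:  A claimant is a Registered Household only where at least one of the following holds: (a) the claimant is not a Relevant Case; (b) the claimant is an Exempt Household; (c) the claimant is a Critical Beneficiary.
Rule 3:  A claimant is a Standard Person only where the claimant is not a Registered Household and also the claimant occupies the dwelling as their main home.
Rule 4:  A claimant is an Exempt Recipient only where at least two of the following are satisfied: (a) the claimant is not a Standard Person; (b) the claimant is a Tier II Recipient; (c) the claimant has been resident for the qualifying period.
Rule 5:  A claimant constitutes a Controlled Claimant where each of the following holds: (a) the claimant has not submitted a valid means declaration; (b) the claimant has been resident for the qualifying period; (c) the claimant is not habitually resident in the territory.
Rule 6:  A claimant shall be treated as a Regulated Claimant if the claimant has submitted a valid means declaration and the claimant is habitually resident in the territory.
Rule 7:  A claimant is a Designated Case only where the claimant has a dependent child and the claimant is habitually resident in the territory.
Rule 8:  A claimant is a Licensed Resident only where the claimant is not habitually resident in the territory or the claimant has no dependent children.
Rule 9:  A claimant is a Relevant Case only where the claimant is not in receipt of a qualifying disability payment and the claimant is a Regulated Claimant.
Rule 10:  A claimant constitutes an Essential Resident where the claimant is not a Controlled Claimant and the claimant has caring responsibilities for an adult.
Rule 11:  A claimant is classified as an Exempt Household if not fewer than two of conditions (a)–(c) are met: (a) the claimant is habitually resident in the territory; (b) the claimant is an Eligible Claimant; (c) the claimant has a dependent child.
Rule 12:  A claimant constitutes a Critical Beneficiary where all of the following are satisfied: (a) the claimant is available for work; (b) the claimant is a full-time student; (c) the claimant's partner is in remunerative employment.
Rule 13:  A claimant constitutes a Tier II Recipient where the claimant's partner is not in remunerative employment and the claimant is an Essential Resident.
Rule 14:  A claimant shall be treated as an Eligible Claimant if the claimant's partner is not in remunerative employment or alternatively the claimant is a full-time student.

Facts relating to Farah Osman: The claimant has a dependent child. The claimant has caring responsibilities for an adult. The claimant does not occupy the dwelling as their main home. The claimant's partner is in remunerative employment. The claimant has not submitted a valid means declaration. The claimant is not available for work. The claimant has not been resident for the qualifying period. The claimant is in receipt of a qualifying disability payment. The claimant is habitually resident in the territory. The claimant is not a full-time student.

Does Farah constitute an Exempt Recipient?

rule 6 — Regulated Claimant: [the claimant has submitted a valid means declaration? no] AND [the claimant is habitually resident in the territory? yes] → not satisfied.
rule 9 — Relevant Case: [the claimant is not in receipt of a qualifying disability payment? no] AND [Regulated Claimant (rule 6)? no] → not satisfied.
rule 14 — Eligible Claimant: [the claimant's partner is not in remunerative employment? no] OR [the claimant is a full-time student? no] → not satisfied.
rule 11 — Exempt Household: the claimant is habitually resident in the territory? yes; Eligible Claimant (rule 14)? no; the claimant has a dependent child? yes — 2 of 3 hold (need ≥2) → satisfied.
rule 12 — Critical Beneficiary: [the claimant is available for work? no] AND [the claimant is a full-time student? no] AND [the claimant's partner is in remunerative employment? yes] → not satisfied.
rule 2 — Registered Household: [not a Relevant Case (rule 9)? yes] OR [Exempt Household (rule 11)? yes] OR [Critical Beneficiary (rule 12)? no] → satisfied.
rule 3 — Standard Person: [not a Registered Household (rule 2)? no] AND [the claimant occupies the dwelling as their main home? no] → not satisfied.
rule 5 — Controlled Claimant: [the claimant has not submitted a valid means declaration? yes] AND [the claimant has been resident for the qualifying period? no] AND [the claimant is not habitually resident in the territory? no] → not satisfied.
rule 10 — Essential Resident: [not a Controlled Claimant (rule 5)? yes] AND [the claimant has caring responsibilities for an adult? yes] → satisfied.
rule 13 — Tier II Recipient: [the claimant's partner is not in remunerative employment? no] AND [Essential Resident (rule 10)? yes] → not satisfied.
rule 4 — Exempt Recipient: not a Standard Person (rule 3)? yes; Tier II Recipient (rule 13)? no; the claimant has been resident for the qualifying period? no — 1 of 3 hold (need ≥2) → not satisfied.

No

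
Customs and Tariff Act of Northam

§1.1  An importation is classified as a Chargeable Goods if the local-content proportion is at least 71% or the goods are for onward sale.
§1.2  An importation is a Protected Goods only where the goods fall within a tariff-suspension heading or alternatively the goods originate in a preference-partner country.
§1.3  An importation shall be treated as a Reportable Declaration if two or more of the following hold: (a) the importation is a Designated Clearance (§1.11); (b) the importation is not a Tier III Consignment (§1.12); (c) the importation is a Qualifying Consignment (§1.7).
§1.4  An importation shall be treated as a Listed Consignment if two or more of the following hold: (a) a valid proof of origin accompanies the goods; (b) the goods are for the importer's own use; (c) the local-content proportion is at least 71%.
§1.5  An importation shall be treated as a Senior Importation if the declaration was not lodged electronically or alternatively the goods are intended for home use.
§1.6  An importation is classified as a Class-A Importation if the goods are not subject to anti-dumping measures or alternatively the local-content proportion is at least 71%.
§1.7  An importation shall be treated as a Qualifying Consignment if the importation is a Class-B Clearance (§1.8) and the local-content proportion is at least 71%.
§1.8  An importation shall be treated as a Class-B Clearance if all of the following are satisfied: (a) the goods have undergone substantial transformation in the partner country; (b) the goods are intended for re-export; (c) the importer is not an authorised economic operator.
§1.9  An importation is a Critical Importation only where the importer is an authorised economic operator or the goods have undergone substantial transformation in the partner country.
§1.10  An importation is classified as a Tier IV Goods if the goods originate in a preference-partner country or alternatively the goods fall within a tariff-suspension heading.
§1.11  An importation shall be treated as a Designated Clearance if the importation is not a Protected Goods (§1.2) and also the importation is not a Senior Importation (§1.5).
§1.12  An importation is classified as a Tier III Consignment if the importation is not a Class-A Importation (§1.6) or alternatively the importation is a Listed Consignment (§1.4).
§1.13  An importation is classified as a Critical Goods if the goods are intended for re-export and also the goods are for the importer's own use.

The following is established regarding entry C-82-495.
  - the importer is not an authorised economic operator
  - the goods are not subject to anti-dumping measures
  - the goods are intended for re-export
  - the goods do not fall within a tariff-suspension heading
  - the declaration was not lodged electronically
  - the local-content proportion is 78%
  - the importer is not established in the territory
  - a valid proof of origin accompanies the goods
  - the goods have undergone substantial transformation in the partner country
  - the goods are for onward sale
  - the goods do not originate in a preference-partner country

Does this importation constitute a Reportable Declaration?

Under §1.2: the goods fall within a tariff-suspension heading? no; or the goods originate in a preference-partner country? no. So the importation is not a Protected Goods.
Under §1.5: the declaration was not lodged electronically? yes; or the goods are intended for home use? no. So the importation is a Senior Importation.
Under §1.11: not a Protected Goods (§1.2)? yes; and not a Senior Importation (§1.5)? no. So the importation is not a Designated Clearance.
Under §1.6: the goods are not subject to anti-dumping measures? yes; or local-content proportion: 78% ≥ 71%? yes. So the importation is a Class-A Importation.
Under §1.4: a valid proof of origin accompanies the goods? yes; the goods are for the importer's own use? no; local-content proportion: 78% ≥ 71%? yes — 2 of 3 hold (need ≥2) → satisfied.
Under §1.12: not a Class-A Importation (§1.6)? no; or Listed Consignment (§1.4)? yes. So the importation is a Tier III Consignment.
Under §1.8: the goods have undergone substantial transformation in the partner country? yes; and the goods are intended for re-export? yes; and the importer is not an authorised economic operator? yes. So the importation is a Class-B Clearance.
Under §1.7: Class-B Clearance (§1.8)? yes; and local-content proportion: 78% ≥ 71%? yes. So the importation is a Qualifying Consignment.
Under §1.3: Designated Clearance (§1.11)? no; not a Tier III Consignment (§1.12)? no; Qualifying Consignment (§1.7)? yes — 1 of 3 hold (need ≥2) → not satisfied.

No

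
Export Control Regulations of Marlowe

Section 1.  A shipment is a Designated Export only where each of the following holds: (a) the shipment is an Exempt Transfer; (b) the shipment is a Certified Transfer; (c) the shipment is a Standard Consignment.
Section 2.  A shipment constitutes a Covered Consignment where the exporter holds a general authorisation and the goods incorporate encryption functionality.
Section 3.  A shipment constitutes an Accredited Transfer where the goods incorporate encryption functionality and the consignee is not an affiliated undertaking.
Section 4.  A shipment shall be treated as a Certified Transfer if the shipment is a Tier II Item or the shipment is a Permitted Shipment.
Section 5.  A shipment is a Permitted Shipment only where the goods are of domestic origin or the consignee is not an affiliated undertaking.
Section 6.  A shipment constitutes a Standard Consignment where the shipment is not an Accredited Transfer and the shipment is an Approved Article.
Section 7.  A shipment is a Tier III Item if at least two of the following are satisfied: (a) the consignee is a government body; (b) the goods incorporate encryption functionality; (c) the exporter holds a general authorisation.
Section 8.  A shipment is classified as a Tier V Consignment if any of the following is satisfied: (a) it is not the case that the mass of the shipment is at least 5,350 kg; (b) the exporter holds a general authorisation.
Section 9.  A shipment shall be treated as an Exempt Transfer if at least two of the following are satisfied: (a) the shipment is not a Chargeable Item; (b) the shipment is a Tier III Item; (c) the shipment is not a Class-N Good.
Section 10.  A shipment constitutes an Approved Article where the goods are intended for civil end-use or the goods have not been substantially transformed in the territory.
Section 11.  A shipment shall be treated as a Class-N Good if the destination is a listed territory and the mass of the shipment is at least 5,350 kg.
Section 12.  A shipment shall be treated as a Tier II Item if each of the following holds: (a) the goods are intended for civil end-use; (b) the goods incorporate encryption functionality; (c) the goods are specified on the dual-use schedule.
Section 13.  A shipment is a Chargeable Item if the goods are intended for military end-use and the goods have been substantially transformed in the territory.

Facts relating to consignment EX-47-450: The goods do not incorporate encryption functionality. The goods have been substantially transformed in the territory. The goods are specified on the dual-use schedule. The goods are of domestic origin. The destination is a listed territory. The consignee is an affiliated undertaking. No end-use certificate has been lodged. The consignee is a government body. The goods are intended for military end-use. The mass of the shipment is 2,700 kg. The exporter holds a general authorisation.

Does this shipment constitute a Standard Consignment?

No

section 3 — Accredited Transfer: [the goods incorporate encryption functionality? no] AND [the consignee is not an affiliated undertaking? no] → not satisfied.
section 10 — Approved Article: [the goods are intended for civil end-use? no] OR [the goods have not been substantially transformed in the territory? no] → not satisfied.
section 6 — Standard Consignment: [not an Accredited Transfer (section 3)? yes] AND [Approved Article (section 10)? no] → not satisfied.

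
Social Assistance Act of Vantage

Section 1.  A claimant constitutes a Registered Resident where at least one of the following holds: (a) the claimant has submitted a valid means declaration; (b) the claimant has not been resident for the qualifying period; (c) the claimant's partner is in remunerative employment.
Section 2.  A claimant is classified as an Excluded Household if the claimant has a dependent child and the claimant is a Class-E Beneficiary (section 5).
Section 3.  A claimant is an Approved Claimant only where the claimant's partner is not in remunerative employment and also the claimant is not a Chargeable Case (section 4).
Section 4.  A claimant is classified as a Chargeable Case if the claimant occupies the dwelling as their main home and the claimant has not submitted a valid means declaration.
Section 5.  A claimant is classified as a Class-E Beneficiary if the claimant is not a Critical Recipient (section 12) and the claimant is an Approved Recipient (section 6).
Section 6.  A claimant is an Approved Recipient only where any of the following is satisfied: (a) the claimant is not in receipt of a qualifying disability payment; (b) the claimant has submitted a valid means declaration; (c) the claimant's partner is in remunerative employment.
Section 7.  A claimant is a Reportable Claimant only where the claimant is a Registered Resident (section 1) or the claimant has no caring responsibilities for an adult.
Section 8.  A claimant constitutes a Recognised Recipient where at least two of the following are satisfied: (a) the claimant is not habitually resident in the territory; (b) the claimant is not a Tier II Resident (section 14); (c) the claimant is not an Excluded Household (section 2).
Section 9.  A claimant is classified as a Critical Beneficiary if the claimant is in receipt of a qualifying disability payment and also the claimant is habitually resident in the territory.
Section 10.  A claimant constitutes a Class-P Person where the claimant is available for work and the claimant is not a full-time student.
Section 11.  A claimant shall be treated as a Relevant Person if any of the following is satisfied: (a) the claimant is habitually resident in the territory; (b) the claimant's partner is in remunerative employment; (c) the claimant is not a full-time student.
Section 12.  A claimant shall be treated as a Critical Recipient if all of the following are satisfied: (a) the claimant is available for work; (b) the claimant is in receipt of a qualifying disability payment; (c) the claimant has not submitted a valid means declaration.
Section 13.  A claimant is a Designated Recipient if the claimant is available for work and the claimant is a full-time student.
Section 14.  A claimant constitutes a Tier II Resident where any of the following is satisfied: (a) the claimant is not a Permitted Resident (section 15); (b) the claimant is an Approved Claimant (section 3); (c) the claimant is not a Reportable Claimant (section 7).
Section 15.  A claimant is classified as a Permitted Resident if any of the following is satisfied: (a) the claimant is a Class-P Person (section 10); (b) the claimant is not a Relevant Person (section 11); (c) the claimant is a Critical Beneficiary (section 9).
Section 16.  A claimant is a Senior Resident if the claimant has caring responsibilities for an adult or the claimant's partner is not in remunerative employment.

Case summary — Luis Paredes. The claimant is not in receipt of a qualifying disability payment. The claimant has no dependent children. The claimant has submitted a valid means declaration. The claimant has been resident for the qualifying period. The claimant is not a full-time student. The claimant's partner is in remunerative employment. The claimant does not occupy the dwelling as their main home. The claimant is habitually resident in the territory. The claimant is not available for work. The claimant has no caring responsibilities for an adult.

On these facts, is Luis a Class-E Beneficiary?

Yes

section 12 — Critical Recipient: [the claimant is available for work? no] AND [the claimant is in receipt of a qualifying disability payment? no] AND [the claimant has not submitted a valid means declaration? no] → not satisfied.
section 6 — Approved Recipient: [the claimant is not in receipt of a qualifying disability payment? yes] OR [the claimant has submitted a valid means declaration? yes] OR [the claimant's partner is in remunerative employment? yes] → satisfied.
section 5 — Class-E Beneficiary: [not a Critical Recipient (section 12)? yes] AND [Approved Recipient (section 6)? yes] → satisfied.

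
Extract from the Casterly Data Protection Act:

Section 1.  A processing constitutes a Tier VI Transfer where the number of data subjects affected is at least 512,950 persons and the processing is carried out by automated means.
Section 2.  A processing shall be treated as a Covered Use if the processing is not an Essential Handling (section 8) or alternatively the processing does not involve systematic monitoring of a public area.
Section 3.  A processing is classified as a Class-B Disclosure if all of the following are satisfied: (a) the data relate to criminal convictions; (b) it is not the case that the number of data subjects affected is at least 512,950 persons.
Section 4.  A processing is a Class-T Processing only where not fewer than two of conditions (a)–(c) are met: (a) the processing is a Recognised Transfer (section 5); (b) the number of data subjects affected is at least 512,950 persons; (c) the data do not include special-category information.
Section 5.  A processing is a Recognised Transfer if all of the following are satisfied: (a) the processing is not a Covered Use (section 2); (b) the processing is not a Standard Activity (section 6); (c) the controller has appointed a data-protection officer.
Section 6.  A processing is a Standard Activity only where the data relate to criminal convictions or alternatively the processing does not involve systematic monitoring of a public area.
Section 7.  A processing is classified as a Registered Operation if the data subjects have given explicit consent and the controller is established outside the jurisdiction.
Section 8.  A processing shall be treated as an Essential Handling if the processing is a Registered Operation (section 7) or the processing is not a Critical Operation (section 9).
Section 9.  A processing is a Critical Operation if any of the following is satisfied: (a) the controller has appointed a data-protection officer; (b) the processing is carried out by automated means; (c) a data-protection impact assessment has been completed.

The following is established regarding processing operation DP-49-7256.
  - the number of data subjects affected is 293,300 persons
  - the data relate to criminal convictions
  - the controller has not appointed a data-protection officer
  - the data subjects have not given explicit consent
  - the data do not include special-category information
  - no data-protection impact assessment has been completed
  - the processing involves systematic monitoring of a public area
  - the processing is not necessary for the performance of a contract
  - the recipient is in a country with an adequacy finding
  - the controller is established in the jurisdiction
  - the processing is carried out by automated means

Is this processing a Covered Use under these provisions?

Yes

section 7 — Registered Operation: [the data subjects have given explicit consent? no] AND [the controller is established outside the jurisdiction? no] → not satisfied.
section 9 — Critical Operation: [the controller has appointed a data-protection officer? no] OR [the processing is carried out by automated means? yes] OR [a data-protection impact assessment has been completed? no] → satisfied.
section 8 — Essential Handling: [Registered Operation (section 7)? no] OR [not a Critical Operation (section 9)? no] → not satisfied.
section 2 — Covered Use: [not an Essential Handling (section 8)? yes] OR [the processing does not involve systematic monitoring of a public area? no] → satisfied.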